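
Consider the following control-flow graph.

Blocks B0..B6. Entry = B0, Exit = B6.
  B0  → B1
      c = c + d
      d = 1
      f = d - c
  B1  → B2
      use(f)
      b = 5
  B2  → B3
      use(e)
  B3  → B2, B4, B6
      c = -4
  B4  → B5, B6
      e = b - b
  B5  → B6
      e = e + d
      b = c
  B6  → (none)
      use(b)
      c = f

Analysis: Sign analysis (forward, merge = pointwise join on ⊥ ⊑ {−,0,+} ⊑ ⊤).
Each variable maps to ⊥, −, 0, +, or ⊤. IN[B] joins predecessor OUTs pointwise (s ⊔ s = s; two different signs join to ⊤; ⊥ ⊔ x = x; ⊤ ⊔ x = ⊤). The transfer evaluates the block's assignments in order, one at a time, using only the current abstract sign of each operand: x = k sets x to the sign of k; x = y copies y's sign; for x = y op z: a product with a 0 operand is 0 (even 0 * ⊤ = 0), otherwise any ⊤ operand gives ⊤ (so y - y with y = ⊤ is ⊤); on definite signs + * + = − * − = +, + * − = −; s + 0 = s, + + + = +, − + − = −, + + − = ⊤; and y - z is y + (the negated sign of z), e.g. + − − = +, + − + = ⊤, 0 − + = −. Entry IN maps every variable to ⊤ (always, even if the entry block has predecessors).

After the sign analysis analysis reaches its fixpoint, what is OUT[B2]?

Answer: {a: ⊤, b: +, c: ⊤, d: +, e: ⊤, f: ⊤}

Trace:
Per-block solution:
  B0:   IN=(all ⊤)   OUT={d:+; rest ⊤}
  B1:   IN={d:+; rest ⊤}   OUT={b:+, d:+; rest ⊤}
  B2:   IN={b:+, d:+; rest ⊤}   OUT={b:+, d:+; rest ⊤}
  B3:   IN={b:+, d:+; rest ⊤}   OUT={b:+, c:-, d:+; rest ⊤}
  B4:   IN={b:+, c:-, d:+; rest ⊤}   OUT={b:+, c:-, d:+; rest ⊤}
  B5:   IN={b:+, c:-, d:+; rest ⊤}   OUT={b:-, c:-, d:+; rest ⊤}
  B6:   IN={c:-, d:+; rest ⊤}   OUT={d:+; rest ⊤}

Merge at B2: IN[B2] = OUT[B1] ⊔ OUT[B3] = {a: ⊤, b: +, c: ⊤, d: +, e: ⊤, f: ⊤}
Applying B2's transfer function to that IN value gives OUT[B2] (row B2 above).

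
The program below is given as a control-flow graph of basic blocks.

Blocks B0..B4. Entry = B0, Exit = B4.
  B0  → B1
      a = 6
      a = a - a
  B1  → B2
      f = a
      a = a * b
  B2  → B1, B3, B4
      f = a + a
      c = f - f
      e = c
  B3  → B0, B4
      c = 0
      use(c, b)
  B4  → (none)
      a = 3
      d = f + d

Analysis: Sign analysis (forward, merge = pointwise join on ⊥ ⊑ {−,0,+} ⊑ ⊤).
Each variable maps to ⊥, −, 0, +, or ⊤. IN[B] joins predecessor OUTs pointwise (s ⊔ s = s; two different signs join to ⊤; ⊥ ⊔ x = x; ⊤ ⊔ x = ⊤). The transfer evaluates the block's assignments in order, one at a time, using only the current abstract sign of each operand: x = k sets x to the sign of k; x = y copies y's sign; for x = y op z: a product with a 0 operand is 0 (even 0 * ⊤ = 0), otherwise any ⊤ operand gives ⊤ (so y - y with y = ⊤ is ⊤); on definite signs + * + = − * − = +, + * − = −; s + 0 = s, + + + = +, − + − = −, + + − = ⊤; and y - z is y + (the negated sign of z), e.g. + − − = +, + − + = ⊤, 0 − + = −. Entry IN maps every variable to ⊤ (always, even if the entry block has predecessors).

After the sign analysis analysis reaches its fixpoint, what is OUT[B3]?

Answer: {a: ⊤, b: ⊤, c: 0, d: ⊤, e: ⊤, f: ⊤}

Derivation:
Converged values:
  B0: | IN=(all ⊤) | OUT=(all ⊤)
  B1: | IN=(all ⊤) | OUT=(all ⊤)
  B2: | IN=(all ⊤) | OUT=(all ⊤)
  B3: | IN=(all ⊤) | OUT={c:0; rest ⊤}
  B4: | IN=(all ⊤) | OUT={a:+; rest ⊤}

Merge at B3: IN[B3] = OUT[B2] = {a: ⊤, b: ⊤, c: ⊤, d: ⊤, e: ⊤, f: ⊤}
Applying B3's transfer function to that IN value gives OUT[B3] (row B3 above).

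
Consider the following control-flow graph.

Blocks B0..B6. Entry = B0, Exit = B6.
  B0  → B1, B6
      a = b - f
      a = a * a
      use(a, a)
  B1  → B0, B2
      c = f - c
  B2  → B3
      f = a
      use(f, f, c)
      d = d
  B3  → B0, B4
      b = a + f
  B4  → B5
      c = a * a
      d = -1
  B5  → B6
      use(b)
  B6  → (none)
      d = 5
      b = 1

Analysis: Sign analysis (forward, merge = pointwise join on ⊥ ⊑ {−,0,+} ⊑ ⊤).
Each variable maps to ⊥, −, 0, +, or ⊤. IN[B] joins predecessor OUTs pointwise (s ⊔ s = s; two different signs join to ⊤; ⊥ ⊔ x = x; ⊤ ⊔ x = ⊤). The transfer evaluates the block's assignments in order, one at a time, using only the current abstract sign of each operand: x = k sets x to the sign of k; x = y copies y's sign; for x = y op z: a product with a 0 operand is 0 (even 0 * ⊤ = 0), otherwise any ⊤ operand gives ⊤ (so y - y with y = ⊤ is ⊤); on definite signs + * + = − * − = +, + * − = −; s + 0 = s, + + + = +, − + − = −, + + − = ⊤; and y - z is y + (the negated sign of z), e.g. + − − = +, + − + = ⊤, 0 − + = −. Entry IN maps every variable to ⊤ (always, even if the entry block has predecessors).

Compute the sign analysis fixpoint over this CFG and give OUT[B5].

Answer: {a: ⊤, b: ⊤, c: ⊤, d: -, e: ⊤, f: ⊤}

Derivation:
Converged values:
  B0:  IN=(all ⊤)  OUT=(all ⊤)
  B1:  IN=(all ⊤)  OUT=(all ⊤)
  B2:  IN=(all ⊤)  OUT=(all ⊤)
  B3:  IN=(all ⊤)  OUT=(all ⊤)
  B4:  IN=(all ⊤)  OUT={d:-; rest ⊤}
  B5:  IN={d:-; rest ⊤}  OUT={d:-; rest ⊤}
  B6:  IN=(all ⊤)  OUT={b:+, d:+; rest ⊤}

Merge at B5: IN[B5] = OUT[B4] = {a: ⊤, b: ⊤, c: ⊤, d: -, e: ⊤, f: ⊤}
Applying B5's transfer function to that IN value gives OUT[B5] (row B5 above).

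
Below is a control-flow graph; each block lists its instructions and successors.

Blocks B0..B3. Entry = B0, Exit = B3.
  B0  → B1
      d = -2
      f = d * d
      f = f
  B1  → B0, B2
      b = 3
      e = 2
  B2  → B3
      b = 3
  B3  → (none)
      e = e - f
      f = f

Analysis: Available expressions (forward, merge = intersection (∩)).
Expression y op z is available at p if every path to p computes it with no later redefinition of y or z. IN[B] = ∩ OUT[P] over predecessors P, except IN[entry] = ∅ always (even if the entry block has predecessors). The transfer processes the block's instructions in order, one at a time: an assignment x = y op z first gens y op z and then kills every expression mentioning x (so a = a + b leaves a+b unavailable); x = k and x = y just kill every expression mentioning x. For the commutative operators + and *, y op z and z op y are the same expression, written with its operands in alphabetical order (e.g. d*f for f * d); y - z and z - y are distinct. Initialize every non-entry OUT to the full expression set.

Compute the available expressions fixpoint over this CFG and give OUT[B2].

Answer: {d*d}

Derivation:
Per-block solution:
  B0:   IN={}   OUT={d*d}
  B1:   IN={d*d}   OUT={d*d}
  B2:   IN={d*d}   OUT={d*d}
  B3:   IN={d*d}   OUT={d*d}

Merge at B2: IN[B2] = OUT[B1] = {d*d}
Applying B2's transfer function to that IN value gives OUT[B2] (row B2 above).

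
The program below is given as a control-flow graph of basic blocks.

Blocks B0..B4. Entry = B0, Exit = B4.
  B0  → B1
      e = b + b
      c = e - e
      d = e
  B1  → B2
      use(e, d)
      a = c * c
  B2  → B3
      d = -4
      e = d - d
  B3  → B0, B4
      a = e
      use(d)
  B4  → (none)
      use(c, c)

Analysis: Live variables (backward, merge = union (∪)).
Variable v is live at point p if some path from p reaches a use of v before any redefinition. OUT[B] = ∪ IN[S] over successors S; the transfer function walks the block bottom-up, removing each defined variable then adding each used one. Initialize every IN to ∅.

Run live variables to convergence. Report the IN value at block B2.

Per-block solution:
  B0:   IN={b}   OUT={b, c, d, e}
  B1:   IN={b, c, d, e}   OUT={b, c}
  B2:   IN={b, c}   OUT={b, c, d, e}
  B3:   IN={b, c, d, e}   OUT={b, c}
  B4:   IN={c}   OUT={}

Merge at B2: OUT[B2] = IN[B3] = {b, c, d, e}
Applying B2's transfer function to that OUT value gives IN[B2] (row B2 above).

Answer: {b, c}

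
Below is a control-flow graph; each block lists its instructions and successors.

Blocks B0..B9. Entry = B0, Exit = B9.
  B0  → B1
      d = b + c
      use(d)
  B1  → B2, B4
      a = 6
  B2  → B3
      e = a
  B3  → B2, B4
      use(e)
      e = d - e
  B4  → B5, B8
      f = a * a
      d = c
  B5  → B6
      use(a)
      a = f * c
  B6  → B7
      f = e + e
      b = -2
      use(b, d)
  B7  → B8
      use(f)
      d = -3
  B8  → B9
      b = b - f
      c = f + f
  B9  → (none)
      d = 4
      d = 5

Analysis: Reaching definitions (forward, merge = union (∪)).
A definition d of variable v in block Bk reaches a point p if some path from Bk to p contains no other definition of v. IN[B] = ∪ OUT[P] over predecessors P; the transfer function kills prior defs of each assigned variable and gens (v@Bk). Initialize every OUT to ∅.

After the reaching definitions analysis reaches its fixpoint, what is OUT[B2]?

Fixpoint table:
  B0:   IN={}   OUT={d@B0}
  B1:   IN={d@B0}   OUT={a@B1, d@B0}
  B2:   IN={a@B1, d@B0, e@B3}   OUT={a@B1, d@B0, e@B2}
  B3:   IN={a@B1, d@B0, e@B2}   OUT={a@B1, d@B0, e@B3}
  B4:   IN={a@B1, d@B0, e@B3}   OUT={a@B1, d@B4, e@B3, f@B4}
  B5:   IN={a@B1, d@B4, e@B3, f@B4}   OUT={a@B5, d@B4, e@B3, f@B4}
  B6:   IN={a@B5, d@B4, e@B3, f@B4}   OUT={a@B5, b@B6, d@B4, e@B3, f@B6}
  B7:   IN={a@B5, b@B6, d@B4, e@B3, f@B6}   OUT={a@B5, b@B6, d@B7, e@B3, f@B6}
  B8:   IN={a@B1, a@B5, b@B6, d@B4, d@B7, e@B3, f@B4, f@B6}   OUT={a@B1, a@B5, b@B8, c@B8, d@B4, d@B7, e@B3, f@B4, f@B6}
  B9:   IN={a@B1, a@B5, b@B8, c@B8, d@B4, d@B7, e@B3, f@B4, f@B6}   OUT={a@B1, a@B5, b@B8, c@B8, d@B9, e@B3, f@B4, f@B6}

Merge at B2: IN[B2] = OUT[B1] ⊔ OUT[B3] = {a@B1, d@B0, e@B3}
Applying B2's transfer function to that IN value gives OUT[B2] (row B2 above).

Answer: {a@B1, d@B0, e@B2}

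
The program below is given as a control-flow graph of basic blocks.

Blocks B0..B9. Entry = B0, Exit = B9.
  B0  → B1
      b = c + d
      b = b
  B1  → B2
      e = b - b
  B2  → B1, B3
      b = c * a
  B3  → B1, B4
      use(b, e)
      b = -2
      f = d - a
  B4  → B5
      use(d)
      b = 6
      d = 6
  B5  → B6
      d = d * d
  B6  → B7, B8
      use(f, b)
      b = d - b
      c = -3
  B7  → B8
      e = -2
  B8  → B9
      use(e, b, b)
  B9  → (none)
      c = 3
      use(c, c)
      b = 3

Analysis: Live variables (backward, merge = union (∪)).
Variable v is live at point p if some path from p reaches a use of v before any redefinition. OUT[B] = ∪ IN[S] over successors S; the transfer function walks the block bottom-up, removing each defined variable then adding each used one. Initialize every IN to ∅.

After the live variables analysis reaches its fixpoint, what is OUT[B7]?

Converged values:
  B0: | IN={a, c, d} | OUT={a, b, c, d}
  B1: | IN={a, b, c, d} | OUT={a, c, d, e}
  B2: | IN={a, c, d, e} | OUT={a, b, c, d, e}
  B3: | IN={a, b, c, d, e} | OUT={a, b, c, d, e, f}
  B4: | IN={d, e, f} | OUT={b, d, e, f}
  B5: | IN={b, d, e, f} | OUT={b, d, e, f}
  B6: | IN={b, d, e, f} | OUT={b, e}
  B7: | IN={b} | OUT={b, e}
  B8: | IN={b, e} | OUT={}
  B9: | IN={} | OUT={}

Merge at B7: OUT[B7] = IN[B8] = {b, e}

Answer: {b, e}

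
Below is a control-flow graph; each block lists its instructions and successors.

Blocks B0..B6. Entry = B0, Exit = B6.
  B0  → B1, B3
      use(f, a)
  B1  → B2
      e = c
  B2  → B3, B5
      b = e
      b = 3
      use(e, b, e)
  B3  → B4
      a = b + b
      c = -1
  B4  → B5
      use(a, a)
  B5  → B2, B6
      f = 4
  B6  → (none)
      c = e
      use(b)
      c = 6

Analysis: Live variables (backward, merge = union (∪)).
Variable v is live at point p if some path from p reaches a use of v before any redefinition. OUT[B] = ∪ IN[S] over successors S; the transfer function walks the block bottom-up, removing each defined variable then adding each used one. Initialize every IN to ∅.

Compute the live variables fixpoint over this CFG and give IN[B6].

Answer: {b, e}

Working:
Converged values:
  B0: | IN={a, b, c, e, f} | OUT={b, c, e}
  B1: | IN={c} | OUT={e}
  B2: | IN={e} | OUT={b, e}
  B3: | IN={b, e} | OUT={a, b, e}
  B4: | IN={a, b, e} | OUT={b, e}
  B5: | IN={b, e} | OUT={b, e}
  B6: | IN={b, e} | OUT={}

B6 is the boundary node: OUT[B6] = {}
Applying B6's transfer function to that OUT value gives IN[B6] (row B6 above).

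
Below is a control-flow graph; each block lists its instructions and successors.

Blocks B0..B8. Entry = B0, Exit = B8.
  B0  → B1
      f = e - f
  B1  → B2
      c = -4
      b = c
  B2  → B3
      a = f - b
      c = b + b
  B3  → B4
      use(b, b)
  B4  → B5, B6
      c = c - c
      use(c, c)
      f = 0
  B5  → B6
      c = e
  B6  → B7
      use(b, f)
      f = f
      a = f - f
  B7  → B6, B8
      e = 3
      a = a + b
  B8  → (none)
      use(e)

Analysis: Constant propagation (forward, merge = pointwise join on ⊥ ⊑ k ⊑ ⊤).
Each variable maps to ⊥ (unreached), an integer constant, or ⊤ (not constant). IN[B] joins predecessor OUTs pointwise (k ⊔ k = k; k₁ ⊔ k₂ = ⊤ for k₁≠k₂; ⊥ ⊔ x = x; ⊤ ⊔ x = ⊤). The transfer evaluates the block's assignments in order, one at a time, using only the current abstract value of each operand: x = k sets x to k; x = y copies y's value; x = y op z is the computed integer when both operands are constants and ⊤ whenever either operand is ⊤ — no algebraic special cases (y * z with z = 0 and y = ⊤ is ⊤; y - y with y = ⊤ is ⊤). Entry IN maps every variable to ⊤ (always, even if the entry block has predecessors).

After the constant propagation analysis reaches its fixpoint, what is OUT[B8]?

Fixpoint table:
  B0:  IN=(all ⊤)  OUT=(all ⊤)
  B1:  IN=(all ⊤)  OUT={b:-4, c:-4; rest ⊤}
  B2:  IN={b:-4, c:-4; rest ⊤}  OUT={b:-4, c:-8; rest ⊤}
  B3:  IN={b:-4, c:-8; rest ⊤}  OUT={b:-4, c:-8; rest ⊤}
  B4:  IN={b:-4, c:-8; rest ⊤}  OUT={b:-4, c:0, f:0; rest ⊤}
  B5:  IN={b:-4, c:0, f:0; rest ⊤}  OUT={b:-4, f:0; rest ⊤}
  B6:  IN={b:-4, f:0; rest ⊤}  OUT={a:0, b:-4, f:0; rest ⊤}
  B7:  IN={a:0, b:-4, f:0; rest ⊤}  OUT={a:-4, b:-4, e:3, f:0; rest ⊤}
  B8:  IN={a:-4, b:-4, e:3, f:0; rest ⊤}  OUT={a:-4, b:-4, e:3, f:0; rest ⊤}

Merge at B8: IN[B8] = OUT[B7] = {a: -4, b: -4, c: ⊤, d: ⊤, e: 3, f: 0}
Applying B8's transfer function to that IN value gives OUT[B8] (row B8 above).

Answer: {a: -4, b: -4, c: ⊤, d: ⊤, e: 3, f: 0}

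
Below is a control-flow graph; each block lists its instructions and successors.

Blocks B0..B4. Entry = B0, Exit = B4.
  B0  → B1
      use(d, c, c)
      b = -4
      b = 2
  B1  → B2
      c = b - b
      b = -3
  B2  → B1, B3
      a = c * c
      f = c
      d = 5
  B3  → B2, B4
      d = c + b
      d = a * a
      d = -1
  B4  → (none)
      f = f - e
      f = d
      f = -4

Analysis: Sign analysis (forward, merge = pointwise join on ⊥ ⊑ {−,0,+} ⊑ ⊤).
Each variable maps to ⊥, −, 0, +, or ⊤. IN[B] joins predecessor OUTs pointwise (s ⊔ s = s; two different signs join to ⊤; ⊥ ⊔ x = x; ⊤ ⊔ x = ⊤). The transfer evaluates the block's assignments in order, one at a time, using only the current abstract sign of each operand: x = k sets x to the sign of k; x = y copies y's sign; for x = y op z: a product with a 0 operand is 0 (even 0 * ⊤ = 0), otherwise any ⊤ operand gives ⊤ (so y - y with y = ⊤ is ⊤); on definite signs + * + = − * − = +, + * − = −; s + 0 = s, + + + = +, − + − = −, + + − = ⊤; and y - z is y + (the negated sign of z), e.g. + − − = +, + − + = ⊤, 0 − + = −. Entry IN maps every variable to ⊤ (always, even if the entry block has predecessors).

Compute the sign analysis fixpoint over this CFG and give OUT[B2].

Converged values:
  B0:   IN=(all ⊤)   OUT={b:+; rest ⊤}
  B1:   IN=(all ⊤)   OUT={b:-; rest ⊤}
  B2:   IN={b:-; rest ⊤}   OUT={b:-, d:+; rest ⊤}
  B3:   IN={b:-, d:+; rest ⊤}   OUT={b:-, d:-; rest ⊤}
  B4:   IN={b:-, d:-; rest ⊤}   OUT={b:-, d:-, f:-; rest ⊤}

Merge at B2: IN[B2] = OUT[B1] ⊔ OUT[B3] = {a: ⊤, b: -, c: ⊤, d: ⊤, e: ⊤, f: ⊤}
Applying B2's transfer function to that IN value gives OUT[B2] (row B2 above).

Answer: {a: ⊤, b: -, c: ⊤, d: +, e: ⊤, f: ⊤}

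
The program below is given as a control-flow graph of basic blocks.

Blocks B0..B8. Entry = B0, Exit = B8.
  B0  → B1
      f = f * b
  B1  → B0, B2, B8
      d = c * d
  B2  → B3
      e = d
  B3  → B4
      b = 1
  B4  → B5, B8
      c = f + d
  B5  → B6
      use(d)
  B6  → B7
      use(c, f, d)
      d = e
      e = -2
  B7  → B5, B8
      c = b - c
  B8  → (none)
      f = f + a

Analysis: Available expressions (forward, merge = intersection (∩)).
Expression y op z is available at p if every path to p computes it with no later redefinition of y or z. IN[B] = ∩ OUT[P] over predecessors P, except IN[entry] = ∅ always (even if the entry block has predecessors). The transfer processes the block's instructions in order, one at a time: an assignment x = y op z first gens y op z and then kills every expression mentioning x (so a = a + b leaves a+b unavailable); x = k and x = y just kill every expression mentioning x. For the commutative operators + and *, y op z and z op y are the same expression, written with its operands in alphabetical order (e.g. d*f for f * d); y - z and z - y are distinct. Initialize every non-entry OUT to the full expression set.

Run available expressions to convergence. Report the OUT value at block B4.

Per-block solution:
  B0:   IN={}   OUT={}
  B1:   IN={}   OUT={}
  B2:   IN={}   OUT={}
  B3:   IN={}   OUT={}
  B4:   IN={}   OUT={d+f}
  B5:   IN={}   OUT={}
  B6:   IN={}   OUT={}
  B7:   IN={}   OUT={}
  B8:   IN={}   OUT={}

Merge at B4: IN[B4] = OUT[B3] = {}
Applying B4's transfer function to that IN value gives OUT[B4] (row B4 above).

Answer: {d+f}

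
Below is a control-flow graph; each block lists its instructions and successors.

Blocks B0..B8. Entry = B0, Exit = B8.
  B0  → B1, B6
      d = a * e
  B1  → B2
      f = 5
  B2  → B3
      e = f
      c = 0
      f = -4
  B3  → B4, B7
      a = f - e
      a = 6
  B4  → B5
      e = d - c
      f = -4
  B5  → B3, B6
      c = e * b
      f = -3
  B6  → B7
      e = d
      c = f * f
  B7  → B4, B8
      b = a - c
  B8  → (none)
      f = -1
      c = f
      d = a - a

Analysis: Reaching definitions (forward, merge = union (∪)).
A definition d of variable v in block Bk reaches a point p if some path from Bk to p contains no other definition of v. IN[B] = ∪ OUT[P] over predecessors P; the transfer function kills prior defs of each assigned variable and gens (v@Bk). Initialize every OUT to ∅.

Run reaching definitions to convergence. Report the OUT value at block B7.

Answer: {a@B3, b@B7, c@B2, c@B5, c@B6, d@B0, e@B2, e@B4, e@B6, f@B2, f@B5}

Trace:
Fixpoint table:
  B0:  IN={}  OUT={d@B0}
  B1:  IN={d@B0}  OUT={d@B0, f@B1}
  B2:  IN={d@B0, f@B1}  OUT={c@B2, d@B0, e@B2, f@B2}
  B3:  IN={a@B3, b@B7, c@B2, c@B5, d@B0, e@B2, e@B4, f@B2, f@B5}  OUT={a@B3, b@B7, c@B2, c@B5, d@B0, e@B2, e@B4, f@B2, f@B5}
  B4:  IN={a@B3, b@B7, c@B2, c@B5, c@B6, d@B0, e@B2, e@B4, e@B6, f@B2, f@B5}  OUT={a@B3, b@B7, c@B2, c@B5, c@B6, d@B0, e@B4, f@B4}
  B5:  IN={a@B3, b@B7, c@B2, c@B5, c@B6, d@B0, e@B4, f@B4}  OUT={a@B3, b@B7, c@B5, d@B0, e@B4, f@B5}
  B6:  IN={a@B3, b@B7, c@B5, d@B0, e@B4, f@B5}  OUT={a@B3, b@B7, c@B6, d@B0, e@B6, f@B5}
  B7:  IN={a@B3, b@B7, c@B2, c@B5, c@B6, d@B0, e@B2, e@B4, e@B6, f@B2, f@B5}  OUT={a@B3, b@B7, c@B2, c@B5, c@B6, d@B0, e@B2, e@B4, e@B6, f@B2, f@B5}
  B8:  IN={a@B3, b@B7, c@B2, c@B5, c@B6, d@B0, e@B2, e@B4, e@B6, f@B2, f@B5}  OUT={a@B3, b@B7, c@B8, d@B8, e@B2, e@B4, e@B6, f@B8}

Merge at B7: IN[B7] = OUT[B3] ⊔ OUT[B6] = {a@B3, b@B7, c@B2, c@B5, c@B6, d@B0, e@B2, e@B4, e@B6, f@B2, f@B5}
Applying B7's transfer function to that IN value gives OUT[B7] (row B7 above).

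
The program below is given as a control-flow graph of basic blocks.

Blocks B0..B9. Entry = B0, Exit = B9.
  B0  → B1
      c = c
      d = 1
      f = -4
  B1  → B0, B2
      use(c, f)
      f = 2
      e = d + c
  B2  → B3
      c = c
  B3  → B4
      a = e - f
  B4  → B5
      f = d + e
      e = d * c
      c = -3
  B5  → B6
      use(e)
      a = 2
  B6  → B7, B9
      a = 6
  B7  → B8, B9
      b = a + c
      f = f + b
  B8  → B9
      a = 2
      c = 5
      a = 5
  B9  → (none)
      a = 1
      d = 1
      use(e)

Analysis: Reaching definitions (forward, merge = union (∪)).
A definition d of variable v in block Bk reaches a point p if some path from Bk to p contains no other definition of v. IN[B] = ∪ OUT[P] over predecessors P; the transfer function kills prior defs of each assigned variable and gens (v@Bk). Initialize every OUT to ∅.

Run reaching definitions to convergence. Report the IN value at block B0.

Answer: {c@B0, d@B0, e@B1, f@B1}

Working:
Fixpoint table:
  B0: | IN={c@B0, d@B0, e@B1, f@B1} | OUT={c@B0, d@B0, e@B1, f@B0}
  B1: | IN={c@B0, d@B0, e@B1, f@B0} | OUT={c@B0, d@B0, e@B1, f@B1}
  B2: | IN={c@B0, d@B0, e@B1, f@B1} | OUT={c@B2, d@B0, e@B1, f@B1}
  B3: | IN={c@B2, d@B0, e@B1, f@B1} | OUT={a@B3, c@B2, d@B0, e@B1, f@B1}
  B4: | IN={a@B3, c@B2, d@B0, e@B1, f@B1} | OUT={a@B3, c@B4, d@B0, e@B4, f@B4}
  B5: | IN={a@B3, c@B4, d@B0, e@B4, f@B4} | OUT={a@B5, c@B4, d@B0, e@B4, f@B4}
  B6: | IN={a@B5, c@B4, d@B0, e@B4, f@B4} | OUT={a@B6, c@B4, d@B0, e@B4, f@B4}
  B7: | IN={a@B6, c@B4, d@B0, e@B4, f@B4} | OUT={a@B6, b@B7, c@B4, d@B0, e@B4, f@B7}
  B8: | IN={a@B6, b@B7, c@B4, d@B0, e@B4, f@B7} | OUT={a@B8, b@B7, c@B8, d@B0, e@B4, f@B7}
  B9: | IN={a@B6, a@B8, b@B7, c@B4, c@B8, d@B0, e@B4, f@B4, f@B7} | OUT={a@B9, b@B7, c@B4, c@B8, d@B9, e@B4, f@B4, f@B7}

Merge at B0 (entry node, so the boundary value {} is joined with the incoming edge(s)): IN[B0] = {} ⊔ OUT[B1] = {c@B0, d@B0, e@B1, f@B1}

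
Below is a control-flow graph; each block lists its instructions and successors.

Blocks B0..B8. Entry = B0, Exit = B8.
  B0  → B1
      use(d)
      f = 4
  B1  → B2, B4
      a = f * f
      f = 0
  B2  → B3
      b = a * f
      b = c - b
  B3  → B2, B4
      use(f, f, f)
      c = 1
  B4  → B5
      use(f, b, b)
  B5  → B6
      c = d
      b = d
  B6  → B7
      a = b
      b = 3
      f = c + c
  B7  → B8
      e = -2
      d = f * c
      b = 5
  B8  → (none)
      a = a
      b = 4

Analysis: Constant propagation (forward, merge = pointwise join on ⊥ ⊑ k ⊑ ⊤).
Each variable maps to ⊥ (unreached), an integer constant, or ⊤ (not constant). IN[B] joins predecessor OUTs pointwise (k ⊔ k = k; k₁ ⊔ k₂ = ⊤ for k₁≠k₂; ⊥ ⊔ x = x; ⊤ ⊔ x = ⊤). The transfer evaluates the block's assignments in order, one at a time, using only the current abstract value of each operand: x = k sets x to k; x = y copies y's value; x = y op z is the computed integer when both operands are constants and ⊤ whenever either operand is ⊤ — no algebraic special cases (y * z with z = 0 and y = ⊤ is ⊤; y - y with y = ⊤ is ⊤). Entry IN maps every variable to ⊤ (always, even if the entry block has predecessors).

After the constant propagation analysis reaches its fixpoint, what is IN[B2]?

Answer: {a: 16, b: ⊤, c: ⊤, d: ⊤, e: ⊤, f: 0}

Derivation:
Fixpoint table:
  B0:  IN=(all ⊤)  OUT={f:4; rest ⊤}
  B1:  IN={f:4; rest ⊤}  OUT={a:16, f:0; rest ⊤}
  B2:  IN={a:16, f:0; rest ⊤}  OUT={a:16, f:0; rest ⊤}
  B3:  IN={a:16, f:0; rest ⊤}  OUT={a:16, c:1, f:0; rest ⊤}
  B4:  IN={a:16, f:0; rest ⊤}  OUT={a:16, f:0; rest ⊤}
  B5:  IN={a:16, f:0; rest ⊤}  OUT={a:16, f:0; rest ⊤}
  B6:  IN={a:16, f:0; rest ⊤}  OUT={b:3; rest ⊤}
  B7:  IN={b:3; rest ⊤}  OUT={b:5, e:-2; rest ⊤}
  B8:  IN={b:5, e:-2; rest ⊤}  OUT={b:4, e:-2; rest ⊤}

Merge at B2: IN[B2] = OUT[B1] ⊔ OUT[B3] = {a: 16, b: ⊤, c: ⊤, d: ⊤, e: ⊤, f: 0}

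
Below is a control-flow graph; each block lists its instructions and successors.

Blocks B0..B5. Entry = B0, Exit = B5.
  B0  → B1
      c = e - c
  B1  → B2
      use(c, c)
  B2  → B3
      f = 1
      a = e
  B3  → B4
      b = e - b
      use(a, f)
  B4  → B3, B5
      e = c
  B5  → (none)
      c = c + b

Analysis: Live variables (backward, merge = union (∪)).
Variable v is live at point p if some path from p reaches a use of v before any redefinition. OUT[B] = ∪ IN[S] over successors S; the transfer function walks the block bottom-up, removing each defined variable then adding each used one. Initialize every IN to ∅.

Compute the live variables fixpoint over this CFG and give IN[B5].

Converged values:
  B0:   IN={b, c, e}   OUT={b, c, e}
  B1:   IN={b, c, e}   OUT={b, c, e}
  B2:   IN={b, c, e}   OUT={a, b, c, e, f}
  B3:   IN={a, b, c, e, f}   OUT={a, b, c, f}
  B4:   IN={a, b, c, f}   OUT={a, b, c, e, f}
  B5:   IN={b, c}   OUT={}

B5 is the boundary node: OUT[B5] = {}
Applying B5's transfer function to that OUT value gives IN[B5] (row B5 above).

Answer: {b, c}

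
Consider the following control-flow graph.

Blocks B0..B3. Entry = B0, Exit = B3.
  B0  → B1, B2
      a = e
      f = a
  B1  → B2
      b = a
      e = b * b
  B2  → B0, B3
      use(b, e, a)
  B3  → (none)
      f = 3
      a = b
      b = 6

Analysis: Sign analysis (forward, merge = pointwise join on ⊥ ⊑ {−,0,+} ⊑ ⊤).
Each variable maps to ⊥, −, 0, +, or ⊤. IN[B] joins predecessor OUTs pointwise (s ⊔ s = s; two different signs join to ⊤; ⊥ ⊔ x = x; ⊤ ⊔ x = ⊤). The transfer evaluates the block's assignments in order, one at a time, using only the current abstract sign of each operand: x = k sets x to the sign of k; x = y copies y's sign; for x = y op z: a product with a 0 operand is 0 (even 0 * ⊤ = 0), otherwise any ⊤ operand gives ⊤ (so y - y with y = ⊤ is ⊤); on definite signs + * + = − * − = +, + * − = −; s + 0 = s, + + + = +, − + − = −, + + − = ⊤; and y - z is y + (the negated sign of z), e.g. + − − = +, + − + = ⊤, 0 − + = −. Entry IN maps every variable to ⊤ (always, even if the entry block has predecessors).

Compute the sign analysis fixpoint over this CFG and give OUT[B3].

Fixpoint table:
  B0: | IN=(all ⊤) | OUT=(all ⊤)
  B1: | IN=(all ⊤) | OUT=(all ⊤)
  B2: | IN=(all ⊤) | OUT=(all ⊤)
  B3: | IN=(all ⊤) | OUT={b:+, f:+; rest ⊤}

Merge at B3: IN[B3] = OUT[B2] = {a: ⊤, b: ⊤, c: ⊤, d: ⊤, e: ⊤, f: ⊤}
Applying B3's transfer function to that IN value gives OUT[B3] (row B3 above).

Answer: {a: ⊤, b: +, c: ⊤, d: ⊤, e: ⊤, f: +}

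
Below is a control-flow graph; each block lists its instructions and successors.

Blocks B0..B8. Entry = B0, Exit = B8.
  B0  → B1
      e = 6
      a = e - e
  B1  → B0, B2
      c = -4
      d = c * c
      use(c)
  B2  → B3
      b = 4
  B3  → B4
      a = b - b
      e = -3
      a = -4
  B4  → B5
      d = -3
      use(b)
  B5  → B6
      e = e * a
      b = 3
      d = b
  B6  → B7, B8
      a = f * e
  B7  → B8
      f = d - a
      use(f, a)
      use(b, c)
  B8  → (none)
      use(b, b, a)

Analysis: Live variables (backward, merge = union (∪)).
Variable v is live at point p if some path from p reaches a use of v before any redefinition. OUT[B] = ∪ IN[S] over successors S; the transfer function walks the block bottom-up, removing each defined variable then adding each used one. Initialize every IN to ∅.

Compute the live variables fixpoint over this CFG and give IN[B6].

Fixpoint table:
  B0:  IN={f}  OUT={f}
  B1:  IN={f}  OUT={c, f}
  B2:  IN={c, f}  OUT={b, c, f}
  B3:  IN={b, c, f}  OUT={a, b, c, e, f}
  B4:  IN={a, b, c, e, f}  OUT={a, c, e, f}
  B5:  IN={a, c, e, f}  OUT={b, c, d, e, f}
  B6:  IN={b, c, d, e, f}  OUT={a, b, c, d}
  B7:  IN={a, b, c, d}  OUT={a, b}
  B8:  IN={a, b}  OUT={}

Merge at B6: OUT[B6] = IN[B7] ⊔ IN[B8] = {a, b, c, d}
Applying B6's transfer function to that OUT value gives IN[B6] (row B6 above).

Answer: {b, c, d, e, f}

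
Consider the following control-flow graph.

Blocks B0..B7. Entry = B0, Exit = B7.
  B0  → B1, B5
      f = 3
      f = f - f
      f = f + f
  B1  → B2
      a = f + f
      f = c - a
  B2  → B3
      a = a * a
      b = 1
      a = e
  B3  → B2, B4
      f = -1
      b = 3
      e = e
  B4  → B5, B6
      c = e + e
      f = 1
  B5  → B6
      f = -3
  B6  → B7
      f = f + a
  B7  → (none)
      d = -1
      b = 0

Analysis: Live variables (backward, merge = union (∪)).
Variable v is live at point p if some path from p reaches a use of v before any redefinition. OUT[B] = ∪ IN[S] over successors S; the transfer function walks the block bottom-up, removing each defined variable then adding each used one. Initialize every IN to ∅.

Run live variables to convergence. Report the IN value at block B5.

Converged values:
  B0: | IN={a, c, e} | OUT={a, c, e, f}
  B1: | IN={c, e, f} | OUT={a, e}
  B2: | IN={a, e} | OUT={a, e}
  B3: | IN={a, e} | OUT={a, e}
  B4: | IN={a, e} | OUT={a, f}
  B5: | IN={a} | OUT={a, f}
  B6: | IN={a, f} | OUT={}
  B7: | IN={} | OUT={}

Merge at B5: OUT[B5] = IN[B6] = {a, f}
Applying B5's transfer function to that OUT value gives IN[B5] (row B5 above).

Answer: {a}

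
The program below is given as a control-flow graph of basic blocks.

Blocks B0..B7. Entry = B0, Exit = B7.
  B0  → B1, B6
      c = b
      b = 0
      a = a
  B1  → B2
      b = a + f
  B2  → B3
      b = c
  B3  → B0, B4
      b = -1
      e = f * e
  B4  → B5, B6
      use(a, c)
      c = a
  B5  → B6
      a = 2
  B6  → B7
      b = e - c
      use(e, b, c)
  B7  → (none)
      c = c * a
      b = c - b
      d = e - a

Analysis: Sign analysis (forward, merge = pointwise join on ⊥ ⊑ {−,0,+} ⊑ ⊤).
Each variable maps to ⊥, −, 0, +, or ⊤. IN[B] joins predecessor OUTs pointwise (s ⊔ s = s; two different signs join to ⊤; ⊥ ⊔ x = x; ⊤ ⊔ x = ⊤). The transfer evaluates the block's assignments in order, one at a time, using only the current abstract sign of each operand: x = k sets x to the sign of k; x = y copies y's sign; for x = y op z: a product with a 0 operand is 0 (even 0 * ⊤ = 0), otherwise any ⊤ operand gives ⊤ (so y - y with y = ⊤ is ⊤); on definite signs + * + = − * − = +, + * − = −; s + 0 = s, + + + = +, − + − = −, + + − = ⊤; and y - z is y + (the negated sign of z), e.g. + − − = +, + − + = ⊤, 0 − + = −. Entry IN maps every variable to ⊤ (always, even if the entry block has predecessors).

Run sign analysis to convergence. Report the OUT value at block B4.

Answer: {a: ⊤, b: -, c: ⊤, d: ⊤, e: ⊤, f: ⊤}

Derivation:
Per-block solution:
  B0: | IN=(all ⊤) | OUT={b:0; rest ⊤}
  B1: | IN={b:0; rest ⊤} | OUT=(all ⊤)
  B2: | IN=(all ⊤) | OUT=(all ⊤)
  B3: | IN=(all ⊤) | OUT={b:-; rest ⊤}
  B4: | IN={b:-; rest ⊤} | OUT={b:-; rest ⊤}
  B5: | IN={b:-; rest ⊤} | OUT={a:+, b:-; rest ⊤}
  B6: | IN=(all ⊤) | OUT=(all ⊤)
  B7: | IN=(all ⊤) | OUT=(all ⊤)

Merge at B4: IN[B4] = OUT[B3] = {a: ⊤, b: -, c: ⊤, d: ⊤, e: ⊤, f: ⊤}
Applying B4's transfer function to that IN value gives OUT[B4] (row B4 above).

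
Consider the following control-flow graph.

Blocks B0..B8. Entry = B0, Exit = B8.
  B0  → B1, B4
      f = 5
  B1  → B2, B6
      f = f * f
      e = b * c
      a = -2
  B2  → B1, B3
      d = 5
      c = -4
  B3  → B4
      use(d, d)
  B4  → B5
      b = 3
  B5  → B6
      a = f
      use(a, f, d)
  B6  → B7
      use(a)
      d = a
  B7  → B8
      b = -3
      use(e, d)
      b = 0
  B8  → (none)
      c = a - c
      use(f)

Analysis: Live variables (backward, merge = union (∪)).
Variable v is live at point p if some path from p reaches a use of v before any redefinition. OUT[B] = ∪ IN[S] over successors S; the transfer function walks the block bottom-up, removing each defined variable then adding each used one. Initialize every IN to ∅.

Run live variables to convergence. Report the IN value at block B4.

Answer: {c, d, e, f}

Derivation:
Per-block solution:
  B0:   IN={b, c, d, e}   OUT={b, c, d, e, f}
  B1:   IN={b, c, f}   OUT={a, b, c, e, f}
  B2:   IN={b, e, f}   OUT={b, c, d, e, f}
  B3:   IN={c, d, e, f}   OUT={c, d, e, f}
  B4:   IN={c, d, e, f}   OUT={c, d, e, f}
  B5:   IN={c, d, e, f}   OUT={a, c, e, f}
  B6:   IN={a, c, e, f}   OUT={a, c, d, e, f}
  B7:   IN={a, c, d, e, f}   OUT={a, c, f}
  B8:   IN={a, c, f}   OUT={}

Merge at B4: OUT[B4] = IN[B5] = {c, d, e, f}
Applying B4's transfer function to that OUT value gives IN[B4] (row B4 above).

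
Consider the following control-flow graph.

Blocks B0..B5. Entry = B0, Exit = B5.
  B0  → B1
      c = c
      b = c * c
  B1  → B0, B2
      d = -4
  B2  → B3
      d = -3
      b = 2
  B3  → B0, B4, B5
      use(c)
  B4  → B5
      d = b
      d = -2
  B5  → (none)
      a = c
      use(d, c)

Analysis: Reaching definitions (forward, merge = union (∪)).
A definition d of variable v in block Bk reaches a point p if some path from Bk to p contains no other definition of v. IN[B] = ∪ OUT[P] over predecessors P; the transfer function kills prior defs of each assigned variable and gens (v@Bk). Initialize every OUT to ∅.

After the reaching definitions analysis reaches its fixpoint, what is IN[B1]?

Converged values:
  B0:  IN={b@B0, b@B2, c@B0, d@B1, d@B2}  OUT={b@B0, c@B0, d@B1, d@B2}
  B1:  IN={b@B0, c@B0, d@B1, d@B2}  OUT={b@B0, c@B0, d@B1}
  B2:  IN={b@B0, c@B0, d@B1}  OUT={b@B2, c@B0, d@B2}
  B3:  IN={b@B2, c@B0, d@B2}  OUT={b@B2, c@B0, d@B2}
  B4:  IN={b@B2, c@B0, d@B2}  OUT={b@B2, c@B0, d@B4}
  B5:  IN={b@B2, c@B0, d@B2, d@B4}  OUT={a@B5, b@B2, c@B0, d@B2, d@B4}

Merge at B1: IN[B1] = OUT[B0] = {b@B0, c@B0, d@B1, d@B2}

Answer: {b@B0, c@B0, d@B1, d@B2}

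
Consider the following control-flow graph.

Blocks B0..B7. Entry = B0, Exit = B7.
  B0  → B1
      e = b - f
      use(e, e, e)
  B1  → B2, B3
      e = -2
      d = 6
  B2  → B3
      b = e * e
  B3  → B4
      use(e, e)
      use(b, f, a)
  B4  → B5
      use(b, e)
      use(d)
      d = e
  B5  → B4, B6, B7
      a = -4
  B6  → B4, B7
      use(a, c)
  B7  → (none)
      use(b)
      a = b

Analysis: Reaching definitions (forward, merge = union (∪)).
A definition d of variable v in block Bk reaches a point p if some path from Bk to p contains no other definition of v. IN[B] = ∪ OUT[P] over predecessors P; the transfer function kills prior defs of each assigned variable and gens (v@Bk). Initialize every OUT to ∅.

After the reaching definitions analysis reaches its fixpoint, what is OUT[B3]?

Answer: {b@B2, d@B1, e@B1}

Derivation:
Per-block solution:
  B0:   IN={}   OUT={e@B0}
  B1:   IN={e@B0}   OUT={d@B1, e@B1}
  B2:   IN={d@B1, e@B1}   OUT={b@B2, d@B1, e@B1}
  B3:   IN={b@B2, d@B1, e@B1}   OUT={b@B2, d@B1, e@B1}
  B4:   IN={a@B5, b@B2, d@B1, d@B4, e@B1}   OUT={a@B5, b@B2, d@B4, e@B1}
  B5:   IN={a@B5, b@B2, d@B4, e@B1}   OUT={a@B5, b@B2, d@B4, e@B1}
  B6:   IN={a@B5, b@B2, d@B4, e@B1}   OUT={a@B5, b@B2, d@B4, e@B1}
  B7:   IN={a@B5, b@B2, d@B4, e@B1}   OUT={a@B7, b@B2, d@B4, e@B1}

Merge at B3: IN[B3] = OUT[B1] ⊔ OUT[B2] = {b@B2, d@B1, e@B1}
Applying B3's transfer function to that IN value gives OUT[B3] (row B3 above).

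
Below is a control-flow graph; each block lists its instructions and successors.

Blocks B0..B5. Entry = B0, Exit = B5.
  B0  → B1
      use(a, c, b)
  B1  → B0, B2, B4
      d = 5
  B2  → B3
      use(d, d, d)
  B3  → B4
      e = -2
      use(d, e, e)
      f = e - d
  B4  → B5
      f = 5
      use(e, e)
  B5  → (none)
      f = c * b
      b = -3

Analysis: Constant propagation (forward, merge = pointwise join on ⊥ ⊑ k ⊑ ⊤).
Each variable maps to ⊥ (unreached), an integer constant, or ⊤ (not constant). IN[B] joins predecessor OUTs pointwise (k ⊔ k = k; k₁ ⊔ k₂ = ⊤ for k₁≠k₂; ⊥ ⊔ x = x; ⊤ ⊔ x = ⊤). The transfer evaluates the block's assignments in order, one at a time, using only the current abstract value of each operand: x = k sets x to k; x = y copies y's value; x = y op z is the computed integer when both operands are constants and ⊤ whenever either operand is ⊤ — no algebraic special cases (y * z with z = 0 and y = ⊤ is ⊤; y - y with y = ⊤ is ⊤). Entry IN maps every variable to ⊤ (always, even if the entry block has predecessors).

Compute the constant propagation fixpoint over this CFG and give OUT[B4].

Answer: {a: ⊤, b: ⊤, c: ⊤, d: 5, e: ⊤, f: 5}

Derivation:
Converged values:
  B0:  IN=(all ⊤)  OUT=(all ⊤)
  B1:  IN=(all ⊤)  OUT={d:5; rest ⊤}
  B2:  IN={d:5; rest ⊤}  OUT={d:5; rest ⊤}
  B3:  IN={d:5; rest ⊤}  OUT={d:5, e:-2, f:-7; rest ⊤}
  B4:  IN={d:5; rest ⊤}  OUT={d:5, f:5; rest ⊤}
  B5:  IN={d:5, f:5; rest ⊤}  OUT={b:-3, d:5; rest ⊤}

Merge at B4: IN[B4] = OUT[B1] ⊔ OUT[B3] = {a: ⊤, b: ⊤, c: ⊤, d: 5, e: ⊤, f: ⊤}
Applying B4's transfer function to that IN value gives OUT[B4] (row B4 above).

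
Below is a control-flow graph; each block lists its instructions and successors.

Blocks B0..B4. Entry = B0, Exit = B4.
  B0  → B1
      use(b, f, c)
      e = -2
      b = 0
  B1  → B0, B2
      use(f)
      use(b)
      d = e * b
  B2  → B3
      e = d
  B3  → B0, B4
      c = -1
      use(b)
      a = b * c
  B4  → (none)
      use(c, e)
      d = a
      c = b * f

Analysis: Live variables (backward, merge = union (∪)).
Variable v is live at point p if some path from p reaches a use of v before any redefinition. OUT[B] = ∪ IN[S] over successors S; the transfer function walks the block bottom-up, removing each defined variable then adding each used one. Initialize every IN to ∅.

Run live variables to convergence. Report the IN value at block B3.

Answer: {b, e, f}

Trace:
Fixpoint table:
  B0:   IN={b, c, f}   OUT={b, c, e, f}
  B1:   IN={b, c, e, f}   OUT={b, c, d, f}
  B2:   IN={b, d, f}   OUT={b, e, f}
  B3:   IN={b, e, f}   OUT={a, b, c, e, f}
  B4:   IN={a, b, c, e, f}   OUT={}

Merge at B3: OUT[B3] = IN[B0] ⊔ IN[B4] = {a, b, c, e, f}
Applying B3's transfer function to that OUT value gives IN[B3] (row B3 above).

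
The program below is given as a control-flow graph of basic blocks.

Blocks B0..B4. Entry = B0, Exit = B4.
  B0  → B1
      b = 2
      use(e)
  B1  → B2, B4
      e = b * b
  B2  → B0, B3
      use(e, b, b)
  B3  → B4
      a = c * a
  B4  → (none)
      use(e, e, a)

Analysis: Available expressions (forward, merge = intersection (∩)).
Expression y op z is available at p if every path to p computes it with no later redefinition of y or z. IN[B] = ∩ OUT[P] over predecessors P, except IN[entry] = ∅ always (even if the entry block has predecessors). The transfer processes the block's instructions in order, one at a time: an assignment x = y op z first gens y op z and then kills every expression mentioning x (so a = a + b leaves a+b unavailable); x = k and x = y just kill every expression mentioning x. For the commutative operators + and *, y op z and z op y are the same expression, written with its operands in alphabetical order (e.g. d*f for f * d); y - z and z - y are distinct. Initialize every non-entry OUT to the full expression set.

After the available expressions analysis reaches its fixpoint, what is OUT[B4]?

Fixpoint table:
  B0:   IN={}   OUT={}
  B1:   IN={}   OUT={b*b}
  B2:   IN={b*b}   OUT={b*b}
  B3:   IN={b*b}   OUT={b*b}
  B4:   IN={b*b}   OUT={b*b}

Merge at B4: IN[B4] = OUT[B1] ∩ OUT[B3] = {b*b}
Applying B4's transfer function to that IN value gives OUT[B4] (row B4 above).

Answer: {b*b}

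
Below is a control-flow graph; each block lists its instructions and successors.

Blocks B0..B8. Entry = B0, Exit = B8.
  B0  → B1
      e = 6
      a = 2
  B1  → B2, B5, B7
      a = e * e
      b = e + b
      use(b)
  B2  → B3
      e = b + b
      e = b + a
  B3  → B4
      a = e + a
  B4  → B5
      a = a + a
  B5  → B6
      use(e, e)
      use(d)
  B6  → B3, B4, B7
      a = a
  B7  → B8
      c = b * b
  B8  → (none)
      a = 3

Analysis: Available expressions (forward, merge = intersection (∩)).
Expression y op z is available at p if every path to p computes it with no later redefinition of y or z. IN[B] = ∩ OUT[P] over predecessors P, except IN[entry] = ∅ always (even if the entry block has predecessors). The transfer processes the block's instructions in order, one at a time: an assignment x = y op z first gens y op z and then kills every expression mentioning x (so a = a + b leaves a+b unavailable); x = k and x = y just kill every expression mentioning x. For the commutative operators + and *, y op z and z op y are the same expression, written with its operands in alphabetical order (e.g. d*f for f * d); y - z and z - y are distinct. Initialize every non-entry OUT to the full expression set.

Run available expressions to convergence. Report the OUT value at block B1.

Answer: {e*e}

Working:
Per-block solution:
  B0: | IN={} | OUT={}
  B1: | IN={} | OUT={e*e}
  B2: | IN={e*e} | OUT={a+b, b+b}
  B3: | IN={} | OUT={}
  B4: | IN={} | OUT={}
  B5: | IN={} | OUT={}
  B6: | IN={} | OUT={}
  B7: | IN={} | OUT={b*b}
  B8: | IN={b*b} | OUT={b*b}

Merge at B1: IN[B1] = OUT[B0] = {}
Applying B1's transfer function to that IN value gives OUT[B1] (row B1 above).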